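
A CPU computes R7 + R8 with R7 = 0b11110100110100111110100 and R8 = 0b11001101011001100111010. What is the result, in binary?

0b111000010001110100101110

Add column by column in base 2, right to left:
  0+0 = 0
  0+1 = 1
  1+0 = 1
  0+1 = 1
  1+1 = 0 carry 1
  1+1+1 = 1 carry 1
  1+0+1 = 0 carry 1
  1+0+1 = 0 carry 1
  1+1+1 = 1 carry 1
  0+1+1 = 0 carry 1
  0+0+1 = 1
  1+0 = 1
  0+1 = 1
  1+1 = 0 carry 1
  1+0+1 = 0 carry 1
  0+1+1 = 0 carry 1
  0+0+1 = 1
  1+1 = 0 carry 1
  0+1+1 = 0 carry 1
  1+0+1 = 0 carry 1
  1+0+1 = 0 carry 1
  1+1+1 = 1 carry 1
  1+1+1 = 1 carry 1
  final carry 1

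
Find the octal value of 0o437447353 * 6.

0o3275354602

Multiply each base-8 digit by 6, carrying:
  3×6 = 18 → write 2 carry 2
  5×6+2 = 32 → write 0 carry 4
  3×6+4 = 22 → write 6 carry 2
  7×6+2 = 44 → write 4 carry 5
  4×6+5 = 29 → write 5 carry 3
  4×6+3 = 27 → write 3 carry 3
  7×6+3 = 45 → write 5 carry 5
  3×6+5 = 23 → write 7 carry 2
  4×6+2 = 26 → write 2 carry 3
  remaining carry: 3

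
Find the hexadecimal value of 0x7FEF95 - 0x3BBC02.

Subtract column by column in base 16:
  5-2 → 3
  9-0 → 9
  F-C → 3
  E-B → 3
  F-B → 4
  7-3 → 4

0x443393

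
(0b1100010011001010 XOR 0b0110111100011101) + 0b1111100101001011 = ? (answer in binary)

0b11010010100100010

First 0b1100010011001010 XOR 0b0110111100011101 = 0b1010101111010111.
Add column by column in base 2, right to left:
  1+1 = 0 carry 1
  1+1+1 = 1 carry 1
  1+0+1 = 0 carry 1
  0+1+1 = 0 carry 1
  1+0+1 = 0 carry 1
  0+0+1 = 1
  1+1 = 0 carry 1
  1+0+1 = 0 carry 1
  1+1+1 = 1 carry 1
  1+0+1 = 0 carry 1
  0+0+1 = 1
  1+1 = 0 carry 1
  0+1+1 = 0 carry 1
  1+1+1 = 1 carry 1
  0+1+1 = 0 carry 1
  1+1+1 = 1 carry 1
  final carry 1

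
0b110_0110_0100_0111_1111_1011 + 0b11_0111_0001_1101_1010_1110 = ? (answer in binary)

0b100111010110010110101001

Add column by column in base 2, right to left:
  1+0 = 1
  1+1 = 0 carry 1
  0+1+1 = 0 carry 1
  1+1+1 = 1 carry 1
  1+0+1 = 0 carry 1
  1+1+1 = 1 carry 1
  1+0+1 = 0 carry 1
  1+1+1 = 1 carry 1
  1+1+1 = 1 carry 1
  1+0+1 = 0 carry 1
  1+1+1 = 1 carry 1
  0+1+1 = 0 carry 1
  0+1+1 = 0 carry 1
  0+0+1 = 1
  1+0 = 1
  0+0 = 0
  0+1 = 1
  1+1 = 0 carry 1
  1+1+1 = 1 carry 1
  0+0+1 = 1
  0+1 = 1
  1+1 = 0 carry 1
  1+0+1 = 0 carry 1
  final carry 1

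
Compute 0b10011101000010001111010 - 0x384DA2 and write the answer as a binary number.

0b101100011011011011000

0x384DA2 = 0b1110000100110110100010 in binary.
Subtract column by column in base 2:
  0-0 → 0
  1-1 → 0
  0-0 → 0
  1-0 → 1
  1-0 → 1
  1-1 → 0
  1-0 → 1
  0-1 → 1 (borrow)
  0-1-1 → 0 (borrow)
  0-0-1 → 1 (borrow)
  1-1-1 → 1 (borrow)
  0-1-1 → 0 (borrow)
  0-0-1 → 1 (borrow)
  0-0-1 → 1 (borrow)
  0-1-1 → 0 (borrow)
  1-0-1 → 0
  0-0 → 0
  1-0 → 1
  1-0 → 1
  1-1 → 0
  0-1 → 1 (borrow)
  0-1-1 → 0 (borrow)
  1-0-1 → 0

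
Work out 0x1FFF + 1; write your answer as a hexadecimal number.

The trailing 3 digits are F (max in base 16), so adding 1 cascades: they roll to 0 and the next digit up increments.

0x2000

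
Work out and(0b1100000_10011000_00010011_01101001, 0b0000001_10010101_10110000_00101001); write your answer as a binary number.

AND bit by bit (1 only where both bits are 1):
  1100000100110000001001101101001
& 0000001100101011011000000101001
= 0000000100100000001000000101001

0b0000000100100000001000000101001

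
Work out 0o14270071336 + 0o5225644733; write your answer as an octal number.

0o21515736271

Add column by column in base 8, right to left:
  6+3 = 1 carry 1
  3+3+1 = 7
  3+7 = 2 carry 1
  1+4+1 = 6
  7+4 = 3 carry 1
  0+6+1 = 7
  0+5 = 5
  7+2 = 1 carry 1
  2+2+1 = 5
  4+5 = 1 carry 1
  1+0+1 = 2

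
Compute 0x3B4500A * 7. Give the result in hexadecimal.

0x19EE3046

Multiply each base-16 digit by 7, carrying:
  A×7 = 70 → write 6 carry 4
  0×7+4 = 4 → write 4
  0×7 = 0 → write 0
  5×7 = 35 → write 3 carry 2
  4×7+2 = 30 → write E carry 1
  B×7+1 = 78 → write E carry 4
  3×7+4 = 25 → write 9 carry 1
  remaining carry: 1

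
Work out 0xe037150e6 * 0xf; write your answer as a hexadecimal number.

0xd233a3bd7a

Multiply each base-16 digit by 15, carrying:
  6×15 = 90 → write a carry 5
  e×15+5 = 215 → write 7 carry 13
  0×15+13 = 13 → write d
  5×15 = 75 → write b carry 4
  1×15+4 = 19 → write 3 carry 1
  7×15+1 = 106 → write a carry 6
  3×15+6 = 51 → write 3 carry 3
  0×15+3 = 3 → write 3
  e×15 = 210 → write 2 carry 13
  remaining carry: d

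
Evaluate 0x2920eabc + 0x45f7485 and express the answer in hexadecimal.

0x2d805f41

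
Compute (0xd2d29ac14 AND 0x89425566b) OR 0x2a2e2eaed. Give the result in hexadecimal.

0xd2d29ac14 AND 0x89425566b = 0x804210400.
Then OR with 0x2a2e2eaed.

0xaa6e3eeed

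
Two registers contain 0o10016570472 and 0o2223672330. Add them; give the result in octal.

0o12242463022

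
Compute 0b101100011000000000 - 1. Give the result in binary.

The trailing 9 digits are 0, so subtracting 1 borrows through: they become 1 and the next digit up decrements.

0b101100010111111111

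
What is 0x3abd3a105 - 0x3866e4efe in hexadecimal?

0x25655207

Subtract column by column in base 16:
  5-e → 7 (borrow)
  0-f-1 → 0 (borrow)
  1-e-1 → 2 (borrow)
  a-4-1 → 5
  3-e → 5 (borrow)
  d-6-1 → 6
  b-6 → 5
  a-8 → 2
  3-3 → 0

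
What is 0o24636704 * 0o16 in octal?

0o443260270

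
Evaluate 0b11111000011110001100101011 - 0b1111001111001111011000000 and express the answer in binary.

0b1111110100100010001101011

Subtract column by column in base 2:
  1-0 → 1
  1-0 → 1
  0-0 → 0
  1-0 → 1
  0-0 → 0
  1-0 → 1
  0-1 → 1 (borrow)
  0-1-1 → 0 (borrow)
  1-0-1 → 0
  1-1 → 0
  0-1 → 1 (borrow)
  0-1-1 → 0 (borrow)
  0-1-1 → 0 (borrow)
  1-0-1 → 0
  1-0 → 1
  1-1 → 0
  1-1 → 0
  0-1 → 1 (borrow)
  0-1-1 → 0 (borrow)
  0-0-1 → 1 (borrow)
  0-0-1 → 1 (borrow)
  1-1-1 → 1 (borrow)
  1-1-1 → 1 (borrow)
  1-1-1 → 1 (borrow)
  1-1-1 → 1 (borrow)
  1-0-1 → 0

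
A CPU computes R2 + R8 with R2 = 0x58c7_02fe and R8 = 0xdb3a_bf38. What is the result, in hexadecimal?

0x13401c236

Add column by column in base 16, right to left:
  e+8 = 6 carry 1
  f+3+1 = 3 carry 1
  2+f+1 = 2 carry 1
  0+b+1 = c
  7+a = 1 carry 1
  c+3+1 = 0 carry 1
  8+b+1 = 4 carry 1
  5+d+1 = 3 carry 1
  final carry 1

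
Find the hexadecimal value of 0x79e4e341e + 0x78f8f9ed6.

0xf2dddd2f4

Add column by column in base 16, right to left:
  e+6 = 4 carry 1
  1+d+1 = f
  4+e = 2 carry 1
  3+9+1 = d
  e+f = d carry 1
  4+8+1 = d
  e+f = d carry 1
  9+8+1 = 2 carry 1
  7+7+1 = f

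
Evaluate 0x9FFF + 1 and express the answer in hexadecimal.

The trailing 3 digits are F (max in base 16), so adding 1 cascades: they roll to 0 and the next digit up increments.

0xA000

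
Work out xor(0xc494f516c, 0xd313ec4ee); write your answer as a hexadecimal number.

0x178719582

XOR each hex digit independently (no carries):
  c^d=1, 4^3=7, 9^1=8, 4^3=7, f^e=1, 5^c=9, 1^4=5, 6^e=8, c^e=2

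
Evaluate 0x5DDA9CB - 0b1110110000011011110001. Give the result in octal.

0o550521332

0x5DDA9CB = 0o567324713 in octal.
0b1110110000011011110001 = 0o16603361 in octal.
Subtract column by column in base 8:
  3-1 → 2
  1-6 → 3 (borrow)
  7-3-1 → 3
  4-3 → 1
  2-0 → 2
  3-6 → 5 (borrow)
  7-6-1 → 0
  6-1 → 5
  5-0 → 5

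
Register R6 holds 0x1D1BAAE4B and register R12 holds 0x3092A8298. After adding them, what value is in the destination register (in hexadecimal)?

Add column by column in base 16, right to left:
  B+8 = 3 carry 1
  4+9+1 = E
  E+2 = 0 carry 1
  A+8+1 = 3 carry 1
  A+A+1 = 5 carry 1
  B+2+1 = E
  1+9 = A
  D+0 = D
  1+3 = 4

0x4DAE530E3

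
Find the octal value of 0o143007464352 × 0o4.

0o614036321650

Multiply each base-8 digit by 4, carrying:
  2×4 = 8 → write 0 carry 1
  5×4+1 = 21 → write 5 carry 2
  3×4+2 = 14 → write 6 carry 1
  4×4+1 = 17 → write 1 carry 2
  6×4+2 = 26 → write 2 carry 3
  4×4+3 = 19 → write 3 carry 2
  7×4+2 = 30 → write 6 carry 3
  0×4+3 = 3 → write 3
  0×4 = 0 → write 0
  3×4 = 12 → write 4 carry 1
  4×4+1 = 17 → write 1 carry 2
  1×4+2 = 6 → write 6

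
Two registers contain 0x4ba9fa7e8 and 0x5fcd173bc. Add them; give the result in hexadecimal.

0xab7711ba4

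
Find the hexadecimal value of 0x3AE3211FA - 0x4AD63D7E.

0x3635BD47C

Subtract column by column in base 16:
  A-E → C (borrow)
  F-7-1 → 7
  1-D → 4 (borrow)
  1-3-1 → D (borrow)
  2-6-1 → B (borrow)
  3-D-1 → 5 (borrow)
  E-A-1 → 3
  A-4 → 6
  3-0 → 3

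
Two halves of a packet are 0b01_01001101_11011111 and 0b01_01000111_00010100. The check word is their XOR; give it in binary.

XOR bit by bit (1 where the bits differ):
  010100110111011111
^ 010100011100010100
= 000000101011001011

0b000000101011001011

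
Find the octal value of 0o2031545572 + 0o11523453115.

0o13555220707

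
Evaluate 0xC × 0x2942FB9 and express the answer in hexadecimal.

0x1EF23CAC

Multiply each base-16 digit by 12, carrying:
  9×12 = 108 → write C carry 6
  B×12+6 = 138 → write A carry 8
  F×12+8 = 188 → write C carry 11
  2×12+11 = 35 → write 3 carry 2
  4×12+2 = 50 → write 2 carry 3
  9×12+3 = 111 → write F carry 6
  2×12+6 = 30 → write E carry 1
  remaining carry: 1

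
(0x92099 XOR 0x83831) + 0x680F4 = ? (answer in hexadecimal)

First 0x92099 XOR 0x83831 = 0x118A8.
Add column by column in base 16, right to left:
  8+4 = C
  A+F = 9 carry 1
  8+0+1 = 9
  1+8 = 9
  1+6 = 7

0x7999C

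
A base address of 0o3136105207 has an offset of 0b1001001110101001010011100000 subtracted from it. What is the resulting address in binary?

0o3136105207 = 0b11001011110001000101010000111 in binary.
Subtract column by column in base 2:
  1-0 → 1
  1-0 → 1
  1-0 → 1
  0-0 → 0
  0-0 → 0
  0-1 → 1 (borrow)
  0-1-1 → 0 (borrow)
  1-1-1 → 1 (borrow)
  0-0-1 → 1 (borrow)
  1-0-1 → 0
  0-1 → 1 (borrow)
  1-0-1 → 0
  0-1 → 1 (borrow)
  0-0-1 → 1 (borrow)
  0-0-1 → 1 (borrow)
  1-1-1 → 1 (borrow)
  0-0-1 → 1 (borrow)
  0-1-1 → 0 (borrow)
  0-0-1 → 1 (borrow)
  1-1-1 → 1 (borrow)
  1-1-1 → 1 (borrow)
  1-1-1 → 1 (borrow)
  1-0-1 → 0
  0-0 → 0
  1-1 → 0
  0-0 → 0
  0-0 → 0
  1-1 → 0
  1-0 → 1

0b10000001111011111010110100111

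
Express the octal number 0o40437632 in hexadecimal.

0x823f9a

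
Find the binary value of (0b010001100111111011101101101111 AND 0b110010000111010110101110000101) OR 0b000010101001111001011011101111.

0b10010101111111011111111101111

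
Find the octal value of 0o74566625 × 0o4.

0o362733124

Multiply each base-8 digit by 4, carrying:
  5×4 = 20 → write 4 carry 2
  2×4+2 = 10 → write 2 carry 1
  6×4+1 = 25 → write 1 carry 3
  6×4+3 = 27 → write 3 carry 3
  6×4+3 = 27 → write 3 carry 3
  5×4+3 = 23 → write 7 carry 2
  4×4+2 = 18 → write 2 carry 2
  7×4+2 = 30 → write 6 carry 3
  remaining carry: 3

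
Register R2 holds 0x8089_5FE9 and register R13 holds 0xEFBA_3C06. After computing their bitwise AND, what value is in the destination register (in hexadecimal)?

0x80881C00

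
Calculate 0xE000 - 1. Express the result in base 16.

The trailing 3 digits are 0, so subtracting 1 borrows through: they become F and the next digit up decrements.

0xDFFF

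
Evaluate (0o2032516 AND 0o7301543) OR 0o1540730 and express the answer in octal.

0o3540732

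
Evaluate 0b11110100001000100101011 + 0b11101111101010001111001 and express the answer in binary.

0b111100011110010110100100

Add column by column in base 2, right to left:
  1+1 = 0 carry 1
  1+0+1 = 0 carry 1
  0+0+1 = 1
  1+1 = 0 carry 1
  0+1+1 = 0 carry 1
  1+1+1 = 1 carry 1
  0+1+1 = 0 carry 1
  0+0+1 = 1
  1+0 = 1
  0+0 = 0
  0+1 = 1
  0+0 = 0
  1+1 = 0 carry 1
  0+0+1 = 1
  0+1 = 1
  0+1 = 1
  0+1 = 1
  1+1 = 0 carry 1
  0+1+1 = 0 carry 1
  1+0+1 = 0 carry 1
  1+1+1 = 1 carry 1
  1+1+1 = 1 carry 1
  1+1+1 = 1 carry 1
  final carry 1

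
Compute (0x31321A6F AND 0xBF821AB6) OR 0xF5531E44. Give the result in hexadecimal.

0x31321A6F AND 0xBF821AB6 = 0x31021A26.
Then OR with 0xF5531E44.

0xF5531E66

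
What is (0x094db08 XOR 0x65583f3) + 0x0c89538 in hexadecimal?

0x789ee33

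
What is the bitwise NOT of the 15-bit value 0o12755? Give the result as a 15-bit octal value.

Each oct digit d becomes 7−d:
  1→6, 2→5, 7→0, 5→2, 5→2

0o65022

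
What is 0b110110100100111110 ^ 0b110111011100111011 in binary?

0b000001111000000101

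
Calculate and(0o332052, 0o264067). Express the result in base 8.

0o220042

AND each oct digit independently (no carries):
  3&2=2, 3&6=2, 2&4=0, 0&0=0, 5&6=4, 2&7=2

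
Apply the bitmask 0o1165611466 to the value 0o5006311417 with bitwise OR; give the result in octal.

0o5167711477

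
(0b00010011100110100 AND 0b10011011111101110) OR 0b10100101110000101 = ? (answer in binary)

0b10110111110100101

0b00010011100110100 AND 0b10011011111101110 = 0b00010011100100100.
Then OR with 0b10100101110000101.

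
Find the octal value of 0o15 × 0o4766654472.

Multiply each base-8 digit by 13, carrying:
  2×13 = 26 → write 2 carry 3
  7×13+3 = 94 → write 6 carry 11
  4×13+11 = 63 → write 7 carry 7
  4×13+7 = 59 → write 3 carry 7
  5×13+7 = 72 → write 0 carry 9
  6×13+9 = 87 → write 7 carry 10
  6×13+10 = 88 → write 0 carry 11
  6×13+11 = 89 → write 1 carry 11
  7×13+11 = 102 → write 6 carry 12
  4×13+12 = 64 → write 0 carry 8
  remaining carry: 10

0o100610703762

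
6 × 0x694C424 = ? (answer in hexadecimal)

0x277C98D8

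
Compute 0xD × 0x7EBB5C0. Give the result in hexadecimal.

0x66F83AC0

Multiply each base-16 digit by 13, carrying:
  0×13 = 0 → write 0
  C×13 = 156 → write C carry 9
  5×13+9 = 74 → write A carry 4
  B×13+4 = 147 → write 3 carry 9
  B×13+9 = 152 → write 8 carry 9
  E×13+9 = 191 → write F carry 11
  7×13+11 = 102 → write 6 carry 6
  remaining carry: 6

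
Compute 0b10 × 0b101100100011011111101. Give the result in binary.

0b1011001000110111111010

Multiply each base-2 digit by 2, carrying:
  1×2 = 2 → write 0 carry 1
  0×2+1 = 1 → write 1
  1×2 = 2 → write 0 carry 1
  1×2+1 = 3 → write 1 carry 1
  1×2+1 = 3 → write 1 carry 1
  1×2+1 = 3 → write 1 carry 1
  1×2+1 = 3 → write 1 carry 1
  1×2+1 = 3 → write 1 carry 1
  0×2+1 = 1 → write 1
  1×2 = 2 → write 0 carry 1
  1×2+1 = 3 → write 1 carry 1
  0×2+1 = 1 → write 1
  0×2 = 0 → write 0
  0×2 = 0 → write 0
  1×2 = 2 → write 0 carry 1
  0×2+1 = 1 → write 1
  0×2 = 0 → write 0
  1×2 = 2 → write 0 carry 1
  1×2+1 = 3 → write 1 carry 1
  0×2+1 = 1 → write 1
  1×2 = 2 → write 0 carry 1
  remaining carry: 1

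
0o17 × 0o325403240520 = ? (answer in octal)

0o6202461551660

Multiply each base-8 digit by 15, carrying:
  0×15 = 0 → write 0
  2×15 = 30 → write 6 carry 3
  5×15+3 = 78 → write 6 carry 9
  0×15+9 = 9 → write 1 carry 1
  4×15+1 = 61 → write 5 carry 7
  2×15+7 = 37 → write 5 carry 4
  3×15+4 = 49 → write 1 carry 6
  0×15+6 = 6 → write 6
  4×15 = 60 → write 4 carry 7
  5×15+7 = 82 → write 2 carry 10
  2×15+10 = 40 → write 0 carry 5
  3×15+5 = 50 → write 2 carry 6
  remaining carry: 6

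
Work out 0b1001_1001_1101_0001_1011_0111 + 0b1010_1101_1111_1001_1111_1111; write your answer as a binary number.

0b1010001111100101110110110

Add column by column in base 2, right to left:
  1+1 = 0 carry 1
  1+1+1 = 1 carry 1
  1+1+1 = 1 carry 1
  0+1+1 = 0 carry 1
  1+1+1 = 1 carry 1
  1+1+1 = 1 carry 1
  0+1+1 = 0 carry 1
  1+1+1 = 1 carry 1
  1+1+1 = 1 carry 1
  0+0+1 = 1
  0+0 = 0
  0+1 = 1
  1+1 = 0 carry 1
  0+1+1 = 0 carry 1
  1+1+1 = 1 carry 1
  1+1+1 = 1 carry 1
  1+1+1 = 1 carry 1
  0+0+1 = 1
  0+1 = 1
  1+1 = 0 carry 1
  1+0+1 = 0 carry 1
  0+1+1 = 0 carry 1
  0+0+1 = 1
  1+1 = 0 carry 1
  final carry 1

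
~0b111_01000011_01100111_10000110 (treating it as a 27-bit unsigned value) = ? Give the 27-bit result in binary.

0b000101111001001100001111001

Invert each bit: 111010000110110011110000110 → 000101111001001100001111001.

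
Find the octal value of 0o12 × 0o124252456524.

0o1513251722510

Multiply each base-8 digit by 10, carrying:
  4×10 = 40 → write 0 carry 5
  2×10+5 = 25 → write 1 carry 3
  5×10+3 = 53 → write 5 carry 6
  6×10+6 = 66 → write 2 carry 8
  5×10+8 = 58 → write 2 carry 7
  4×10+7 = 47 → write 7 carry 5
  2×10+5 = 25 → write 1 carry 3
  5×10+3 = 53 → write 5 carry 6
  2×10+6 = 26 → write 2 carry 3
  4×10+3 = 43 → write 3 carry 5
  2×10+5 = 25 → write 1 carry 3
  1×10+3 = 13 → write 5 carry 1
  remaining carry: 1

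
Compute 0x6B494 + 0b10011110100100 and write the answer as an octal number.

0o1556070

0x6B494 = 0o1532224 in octal.
0b10011110100100 = 0o23644 in octal.
Add column by column in base 8, right to left:
  4+4 = 0 carry 1
  2+4+1 = 7
  2+6 = 0 carry 1
  2+3+1 = 6
  3+2 = 5
  5+0 = 5
  1+0 = 1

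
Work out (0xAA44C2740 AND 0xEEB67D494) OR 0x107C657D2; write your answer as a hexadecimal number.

0xBA7C657D2

0xAA44C2740 AND 0xEEB67D494 = 0xAA0440400.
Then OR with 0x107C657D2.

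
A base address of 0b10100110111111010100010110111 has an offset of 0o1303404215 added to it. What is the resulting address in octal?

0o3773330504

0b10100110111111010100010110111 = 0o2467724267 in octal.
Add column by column in base 8, right to left:
  7+5 = 4 carry 1
  6+1+1 = 0 carry 1
  2+2+1 = 5
  4+4 = 0 carry 1
  2+0+1 = 3
  7+4 = 3 carry 1
  7+3+1 = 3 carry 1
  6+0+1 = 7
  4+3 = 7
  2+1 = 3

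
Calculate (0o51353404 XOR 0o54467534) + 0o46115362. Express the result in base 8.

First 0o51353404 XOR 0o54467534 = 0o05734130.
Add column by column in base 8, right to left:
  0+2 = 2
  3+6 = 1 carry 1
  1+3+1 = 5
  4+5 = 1 carry 1
  3+1+1 = 5
  7+1 = 0 carry 1
  5+6+1 = 4 carry 1
  0+4+1 = 5

0o54051512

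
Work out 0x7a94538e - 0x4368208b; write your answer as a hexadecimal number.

0x372c3303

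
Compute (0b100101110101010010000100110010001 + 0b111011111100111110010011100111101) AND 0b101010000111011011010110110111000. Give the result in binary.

0b100000000010010000010000010001000

Add column by column in base 2, right to left:
  1+1 = 0 carry 1
  0+0+1 = 1
  0+1 = 1
  0+1 = 1
  1+1 = 0 carry 1
  0+1+1 = 0 carry 1
  0+0+1 = 1
  1+0 = 1
  1+1 = 0 carry 1
  0+1+1 = 0 carry 1
  0+1+1 = 0 carry 1
  1+0+1 = 0 carry 1
  0+0+1 = 1
  0+1 = 1
  0+0 = 0
  0+0 = 0
  1+1 = 0 carry 1
  0+1+1 = 0 carry 1
  0+1+1 = 0 carry 1
  1+1+1 = 1 carry 1
  0+1+1 = 0 carry 1
  1+0+1 = 0 carry 1
  0+0+1 = 1
  1+1 = 0 carry 1
  0+1+1 = 0 carry 1
  1+1+1 = 1 carry 1
  1+1+1 = 1 carry 1
  1+1+1 = 1 carry 1
  0+1+1 = 0 carry 1
  1+0+1 = 0 carry 1
  0+1+1 = 0 carry 1
  0+1+1 = 0 carry 1
  1+1+1 = 1 carry 1
  final carry 1
Sum = 0b1100001110010010000011000011001110; now AND with 0b101010000111011011010110110111000:
  1100001110010010000011000011001110
& 0101010000111011011010110110111000
= 0100000000010010000010000010001000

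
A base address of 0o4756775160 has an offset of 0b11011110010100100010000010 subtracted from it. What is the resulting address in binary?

0b100100010000101011000111101110

0o4756775160 = 0b100111101110111111101001110000 in binary.
Subtract column by column in base 2:
  0-0 → 0
  0-1 → 1 (borrow)
  0-0-1 → 1 (borrow)
  0-0-1 → 1 (borrow)
  1-0-1 → 0
  1-0 → 1
  1-0 → 1
  0-1 → 1 (borrow)
  0-0-1 → 1 (borrow)
  1-0-1 → 0
  0-0 → 0
  1-1 → 0
  1-0 → 1
  1-0 → 1
  1-1 → 0
  1-0 → 1
  1-1 → 0
  1-0 → 1
  0-0 → 0
  1-1 → 0
  1-1 → 0
  1-1 → 0
  0-1 → 1 (borrow)
  1-0-1 → 0
  1-1 → 0
  1-1 → 0
  1-0 → 1
  0-0 → 0
  0-0 → 0
  1-0 → 1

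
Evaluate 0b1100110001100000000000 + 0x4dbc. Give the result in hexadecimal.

0x3365bc

0b1100110001100000000000 = 0x331800 in hexadecimal.
Add column by column in base 16, right to left:
  0+c = c
  0+b = b
  8+d = 5 carry 1
  1+4+1 = 6
  3+0 = 3
  3+0 = 3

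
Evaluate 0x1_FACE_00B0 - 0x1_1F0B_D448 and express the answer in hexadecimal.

Subtract column by column in base 16:
  0-8 → 8 (borrow)
  B-4-1 → 6
  0-4 → C (borrow)
  0-D-1 → 2 (borrow)
  E-B-1 → 2
  C-0 → C
  A-F → B (borrow)
  F-1-1 → D
  1-1 → 0

0xDBC22C68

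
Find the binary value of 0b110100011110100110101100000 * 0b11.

Multiply each base-2 digit by 3, carrying:
  0×3 = 0 → write 0
  0×3 = 0 → write 0
  0×3 = 0 → write 0
  0×3 = 0 → write 0
  0×3 = 0 → write 0
  1×3 = 3 → write 1 carry 1
  1×3+1 = 4 → write 0 carry 2
  0×3+2 = 2 → write 0 carry 1
  1×3+1 = 4 → write 0 carry 2
  0×3+2 = 2 → write 0 carry 1
  1×3+1 = 4 → write 0 carry 2
  1×3+2 = 5 → write 1 carry 2
  0×3+2 = 2 → write 0 carry 1
  0×3+1 = 1 → write 1
  1×3 = 3 → write 1 carry 1
  0×3+1 = 1 → write 1
  1×3 = 3 → write 1 carry 1
  1×3+1 = 4 → write 0 carry 2
  1×3+2 = 5 → write 1 carry 2
  1×3+2 = 5 → write 1 carry 2
  0×3+2 = 2 → write 0 carry 1
  0×3+1 = 1 → write 1
  0×3 = 0 → write 0
  1×3 = 3 → write 1 carry 1
  0×3+1 = 1 → write 1
  1×3 = 3 → write 1 carry 1
  1×3+1 = 4 → write 0 carry 2
  remaining carry: 10

0b10011101011011110100000100000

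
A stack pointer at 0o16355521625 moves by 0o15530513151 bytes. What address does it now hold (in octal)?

0o34106234776

Add column by column in base 8, right to left:
  5+1 = 6
  2+5 = 7
  6+1 = 7
  1+3 = 4
  2+1 = 3
  5+5 = 2 carry 1
  5+0+1 = 6
  5+3 = 0 carry 1
  3+5+1 = 1 carry 1
  6+5+1 = 4 carry 1
  1+1+1 = 3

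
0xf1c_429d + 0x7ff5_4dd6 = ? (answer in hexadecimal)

Add column by column in base 16, right to left:
  d+6 = 3 carry 1
  9+d+1 = 7 carry 1
  2+d+1 = 0 carry 1
  4+4+1 = 9
  c+5 = 1 carry 1
  1+f+1 = 1 carry 1
  f+f+1 = f carry 1
  0+7+1 = 8

0x8f119073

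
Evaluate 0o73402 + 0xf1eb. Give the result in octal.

0xf1eb = 0o170753 in octal.
Add column by column in base 8, right to left:
  2+3 = 5
  0+5 = 5
  4+7 = 3 carry 1
  3+0+1 = 4
  7+7 = 6 carry 1
  0+1+1 = 2

0o264355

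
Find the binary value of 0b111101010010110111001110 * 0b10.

0b1111010100101101110011100

Multiply each base-2 digit by 2, carrying:
  0×2 = 0 → write 0
  1×2 = 2 → write 0 carry 1
  1×2+1 = 3 → write 1 carry 1
  1×2+1 = 3 → write 1 carry 1
  0×2+1 = 1 → write 1
  0×2 = 0 → write 0
  1×2 = 2 → write 0 carry 1
  1×2+1 = 3 → write 1 carry 1
  1×2+1 = 3 → write 1 carry 1
  0×2+1 = 1 → write 1
  1×2 = 2 → write 0 carry 1
  1×2+1 = 3 → write 1 carry 1
  0×2+1 = 1 → write 1
  1×2 = 2 → write 0 carry 1
  0×2+1 = 1 → write 1
  0×2 = 0 → write 0
  1×2 = 2 → write 0 carry 1
  0×2+1 = 1 → write 1
  1×2 = 2 → write 0 carry 1
  0×2+1 = 1 → write 1
  1×2 = 2 → write 0 carry 1
  1×2+1 = 3 → write 1 carry 1
  1×2+1 = 3 → write 1 carry 1
  1×2+1 = 3 → write 1 carry 1
  remaining carry: 1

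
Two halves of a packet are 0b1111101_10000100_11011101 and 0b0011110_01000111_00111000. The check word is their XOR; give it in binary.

0b11000111100001111100101

XOR bit by bit (1 where the bits differ):
  11111011000010011011101
^ 00111100100011100111000
= 11000111100001111100101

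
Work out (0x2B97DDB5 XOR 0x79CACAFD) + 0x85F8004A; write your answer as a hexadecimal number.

0xD8551792

First 0x2B97DDB5 XOR 0x79CACAFD = 0x525D1748.
Add column by column in base 16, right to left:
  8+A = 2 carry 1
  4+4+1 = 9
  7+0 = 7
  1+0 = 1
  D+8 = 5 carry 1
  5+F+1 = 5 carry 1
  2+5+1 = 8
  5+8 = D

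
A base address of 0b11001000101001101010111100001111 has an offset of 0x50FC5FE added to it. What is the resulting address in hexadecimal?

0xCDB6750D

0b11001000101001101010111100001111 = 0xC8A6AF0F in hexadecimal.
Add column by column in base 16, right to left:
  F+E = D carry 1
  0+F+1 = 0 carry 1
  F+5+1 = 5 carry 1
  A+C+1 = 7 carry 1
  6+F+1 = 6 carry 1
  A+0+1 = B
  8+5 = D
  C+0 = C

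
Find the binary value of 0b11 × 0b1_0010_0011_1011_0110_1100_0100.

Multiply each base-2 digit by 3, carrying:
  0×3 = 0 → write 0
  0×3 = 0 → write 0
  1×3 = 3 → write 1 carry 1
  0×3+1 = 1 → write 1
  0×3 = 0 → write 0
  0×3 = 0 → write 0
  1×3 = 3 → write 1 carry 1
  1×3+1 = 4 → write 0 carry 2
  0×3+2 = 2 → write 0 carry 1
  1×3+1 = 4 → write 0 carry 2
  1×3+2 = 5 → write 1 carry 2
  0×3+2 = 2 → write 0 carry 1
  1×3+1 = 4 → write 0 carry 2
  1×3+2 = 5 → write 1 carry 2
  0×3+2 = 2 → write 0 carry 1
  1×3+1 = 4 → write 0 carry 2
  1×3+2 = 5 → write 1 carry 2
  1×3+2 = 5 → write 1 carry 2
  0×3+2 = 2 → write 0 carry 1
  0×3+1 = 1 → write 1
  0×3 = 0 → write 0
  1×3 = 3 → write 1 carry 1
  0×3+1 = 1 → write 1
  0×3 = 0 → write 0
  1×3 = 3 → write 1 carry 1
  remaining carry: 1

0b11011010110010010001001100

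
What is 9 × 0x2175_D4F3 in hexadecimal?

Multiply each base-16 digit by 9, carrying:
  3×9 = 27 → write B carry 1
  F×9+1 = 136 → write 8 carry 8
  4×9+8 = 44 → write C carry 2
  D×9+2 = 119 → write 7 carry 7
  5×9+7 = 52 → write 4 carry 3
  7×9+3 = 66 → write 2 carry 4
  1×9+4 = 13 → write D
  2×9 = 18 → write 2 carry 1
  remaining carry: 1

0x12D247C8B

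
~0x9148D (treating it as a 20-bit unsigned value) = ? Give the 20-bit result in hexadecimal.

Each hex digit d becomes F−d:
  9→6, 1→E, 4→B, 8→7, D→2

0x6EB72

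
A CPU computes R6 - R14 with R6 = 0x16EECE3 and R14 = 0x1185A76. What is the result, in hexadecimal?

0x56926D

Subtract column by column in base 16:
  3-6 → D (borrow)
  E-7-1 → 6
  C-A → 2
  E-5 → 9
  E-8 → 6
  6-1 → 5
  1-1 → 0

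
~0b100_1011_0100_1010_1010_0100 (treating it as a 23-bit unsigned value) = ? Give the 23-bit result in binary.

0b01101001011010101011011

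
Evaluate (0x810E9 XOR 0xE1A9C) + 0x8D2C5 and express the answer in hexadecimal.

First 0x810E9 XOR 0xE1A9C = 0x60A75.
Add column by column in base 16, right to left:
  5+5 = A
  7+C = 3 carry 1
  A+2+1 = D
  0+D = D
  6+8 = E

0xEDD3A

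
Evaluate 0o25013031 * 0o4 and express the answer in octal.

Multiply each base-8 digit by 4, carrying:
  1×4 = 4 → write 4
  3×4 = 12 → write 4 carry 1
  0×4+1 = 1 → write 1
  3×4 = 12 → write 4 carry 1
  1×4+1 = 5 → write 5
  0×4 = 0 → write 0
  5×4 = 20 → write 4 carry 2
  2×4+2 = 10 → write 2 carry 1
  remaining carry: 1

0o124054144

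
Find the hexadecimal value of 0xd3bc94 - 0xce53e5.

0x568af

Subtract column by column in base 16:
  4-5 → f (borrow)
  9-e-1 → a (borrow)
  c-3-1 → 8
  b-5 → 6
  3-e → 5 (borrow)
  d-c-1 → 0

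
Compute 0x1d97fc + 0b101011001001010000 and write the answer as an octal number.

0x1d97fc = 0o7313774 in octal.
0b101011001001010000 = 0o531120 in octal.
Add column by column in base 8, right to left:
  4+0 = 4
  7+2 = 1 carry 1
  7+1+1 = 1 carry 1
  3+1+1 = 5
  1+3 = 4
  3+5 = 0 carry 1
  7+0+1 = 0 carry 1
  final carry 1

0o10045114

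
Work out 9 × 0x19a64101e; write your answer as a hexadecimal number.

0xe6d84910e

Multiply each base-16 digit by 9, carrying:
  e×9 = 126 → write e carry 7
  1×9+7 = 16 → write 0 carry 1
  0×9+1 = 1 → write 1
  1×9 = 9 → write 9
  4×9 = 36 → write 4 carry 2
  6×9+2 = 56 → write 8 carry 3
  a×9+3 = 93 → write d carry 5
  9×9+5 = 86 → write 6 carry 5
  1×9+5 = 14 → write e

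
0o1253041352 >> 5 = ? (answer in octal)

5 bits is not a whole number of base-8 digits; in binary: 1010101011000100001011101010 >> 5 = 10101010110001000010111.

0o25261027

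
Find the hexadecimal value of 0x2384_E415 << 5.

0x4709C82A0

5 bits is not a whole number of base-16 digits; in binary: 100011100001001110010000010101 << 5 = 10001110000100111001000001010100000.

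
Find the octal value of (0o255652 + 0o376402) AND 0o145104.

0o44004

Add column by column in base 8, right to left:
  2+2 = 4
  5+0 = 5
  6+4 = 2 carry 1
  5+6+1 = 4 carry 1
  5+7+1 = 5 carry 1
  2+3+1 = 6
Sum = 0o654254; now AND with 0o145104:
  6&1=0, 5&4=4, 4&5=4, 2&1=0, 5&0=0, 4&4=4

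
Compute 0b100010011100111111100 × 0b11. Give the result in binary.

0b1100111010110111110100

Multiply each base-2 digit by 3, carrying:
  0×3 = 0 → write 0
  0×3 = 0 → write 0
  1×3 = 3 → write 1 carry 1
  1×3+1 = 4 → write 0 carry 2
  1×3+2 = 5 → write 1 carry 2
  1×3+2 = 5 → write 1 carry 2
  1×3+2 = 5 → write 1 carry 2
  1×3+2 = 5 → write 1 carry 2
  1×3+2 = 5 → write 1 carry 2
  0×3+2 = 2 → write 0 carry 1
  0×3+1 = 1 → write 1
  1×3 = 3 → write 1 carry 1
  1×3+1 = 4 → write 0 carry 2
  1×3+2 = 5 → write 1 carry 2
  0×3+2 = 2 → write 0 carry 1
  0×3+1 = 1 → write 1
  1×3 = 3 → write 1 carry 1
  0×3+1 = 1 → write 1
  0×3 = 0 → write 0
  0×3 = 0 → write 0
  1×3 = 3 → write 1 carry 1
  remaining carry: 1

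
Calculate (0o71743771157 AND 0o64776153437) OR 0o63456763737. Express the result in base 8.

0o71743771157 AND 0o64776153437 = 0o60742151017.
Then OR with 0o63456763737.

0o63756773737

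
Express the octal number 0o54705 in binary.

0b101100111000101

Each octal digit is 3 bits: 5=101 4=100 7=111 0=000 5=101.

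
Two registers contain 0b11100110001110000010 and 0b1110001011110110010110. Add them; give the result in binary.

Add column by column in base 2, right to left:
  0+0 = 0
  1+1 = 0 carry 1
  0+1+1 = 0 carry 1
  0+0+1 = 1
  0+1 = 1
  0+0 = 0
  0+0 = 0
  1+1 = 0 carry 1
  1+1+1 = 1 carry 1
  1+0+1 = 0 carry 1
  0+1+1 = 0 carry 1
  0+1+1 = 0 carry 1
  0+1+1 = 0 carry 1
  1+1+1 = 1 carry 1
  1+0+1 = 0 carry 1
  0+1+1 = 0 carry 1
  0+0+1 = 1
  1+0 = 1
  1+0 = 1
  1+1 = 0 carry 1
  0+1+1 = 0 carry 1
  0+1+1 = 0 carry 1
  final carry 1

0b10001110010000100011000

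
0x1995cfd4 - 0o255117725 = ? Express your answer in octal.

0x1995cfd4 = 0o3145347724 in octal.
Subtract column by column in base 8:
  4-5 → 7 (borrow)
  2-2-1 → 7 (borrow)
  7-7-1 → 7 (borrow)
  7-7-1 → 7 (borrow)
  4-1-1 → 2
  3-1 → 2
  5-5 → 0
  4-5 → 7 (borrow)
  1-2-1 → 6 (borrow)
  3-0-1 → 2

0o2670227777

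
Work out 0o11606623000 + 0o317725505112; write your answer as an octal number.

0o331534330112

Add column by column in base 8, right to left:
  0+2 = 2
  0+1 = 1
  0+1 = 1
  3+5 = 0 carry 1
  2+0+1 = 3
  6+5 = 3 carry 1
  6+5+1 = 4 carry 1
  0+2+1 = 3
  6+7 = 5 carry 1
  1+7+1 = 1 carry 1
  1+1+1 = 3
  0+3 = 3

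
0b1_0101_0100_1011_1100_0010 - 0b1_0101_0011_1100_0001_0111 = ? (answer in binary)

0b111110101011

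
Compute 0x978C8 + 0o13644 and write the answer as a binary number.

0b10011001000001101100

0x978C8 = 0b10010111100011001000 in binary.
0o13644 = 0b1011110100100 in binary.
Add column by column in base 2, right to left:
  0+0 = 0
  0+0 = 0
  0+1 = 1
  1+0 = 1
  0+0 = 0
  0+1 = 1
  1+0 = 1
  1+1 = 0 carry 1
  0+1+1 = 0 carry 1
  0+1+1 = 0 carry 1
  0+1+1 = 0 carry 1
  1+0+1 = 0 carry 1
  1+1+1 = 1 carry 1
  1+0+1 = 0 carry 1
  1+0+1 = 0 carry 1
  0+0+1 = 1
  1+0 = 1
  0+0 = 0
  0+0 = 0
  1+0 = 1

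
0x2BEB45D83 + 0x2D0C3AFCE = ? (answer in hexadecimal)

0x58F780D51

Add column by column in base 16, right to left:
  3+E = 1 carry 1
  8+C+1 = 5 carry 1
  D+F+1 = D carry 1
  5+A+1 = 0 carry 1
  4+3+1 = 8
  B+C = 7 carry 1
  E+0+1 = F
  B+D = 8 carry 1
  2+2+1 = 5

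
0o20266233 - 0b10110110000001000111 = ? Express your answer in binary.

0o20266233 = 0b10000010110110010011011 in binary.
Subtract column by column in base 2:
  1-1 → 0
  1-1 → 0
  0-1 → 1 (borrow)
  1-0-1 → 0
  1-0 → 1
  0-0 → 0
  0-1 → 1 (borrow)
  1-0-1 → 0
  0-0 → 0
  0-0 → 0
  1-0 → 1
  1-0 → 1
  0-0 → 0
  1-1 → 0
  1-1 → 0
  0-0 → 0
  1-1 → 0
  0-1 → 1 (borrow)
  0-0-1 → 1 (borrow)
  0-1-1 → 0 (borrow)
  0-0-1 → 1 (borrow)
  0-0-1 → 1 (borrow)
  1-0-1 → 0

0b1101100000110001010100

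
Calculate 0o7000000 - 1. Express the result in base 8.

0o6777777

The trailing 6 digits are 0, so subtracting 1 borrows through: they become 7 and the next digit up decrements.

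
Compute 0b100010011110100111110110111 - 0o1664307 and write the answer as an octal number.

0b100010011110100111110110111 = 0o423647667 in octal.
Subtract column by column in base 8:
  7-7 → 0
  6-0 → 6
  6-3 → 3
  7-4 → 3
  4-6 → 6 (borrow)
  6-6-1 → 7 (borrow)
  3-1-1 → 1
  2-0 → 2
  4-0 → 4

0o421763360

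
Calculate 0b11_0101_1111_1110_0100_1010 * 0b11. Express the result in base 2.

0b101000011111101011011110

Multiply each base-2 digit by 3, carrying:
  0×3 = 0 → write 0
  1×3 = 3 → write 1 carry 1
  0×3+1 = 1 → write 1
  1×3 = 3 → write 1 carry 1
  0×3+1 = 1 → write 1
  0×3 = 0 → write 0
  1×3 = 3 → write 1 carry 1
  0×3+1 = 1 → write 1
  0×3 = 0 → write 0
  1×3 = 3 → write 1 carry 1
  1×3+1 = 4 → write 0 carry 2
  1×3+2 = 5 → write 1 carry 2
  1×3+2 = 5 → write 1 carry 2
  1×3+2 = 5 → write 1 carry 2
  1×3+2 = 5 → write 1 carry 2
  1×3+2 = 5 → write 1 carry 2
  1×3+2 = 5 → write 1 carry 2
  0×3+2 = 2 → write 0 carry 1
  1×3+1 = 4 → write 0 carry 2
  0×3+2 = 2 → write 0 carry 1
  1×3+1 = 4 → write 0 carry 2
  1×3+2 = 5 → write 1 carry 2
  remaining carry: 10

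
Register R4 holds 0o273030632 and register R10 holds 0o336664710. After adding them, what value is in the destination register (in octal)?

Add column by column in base 8, right to left:
  2+0 = 2
  3+1 = 4
  6+7 = 5 carry 1
  0+4+1 = 5
  3+6 = 1 carry 1
  0+6+1 = 7
  3+6 = 1 carry 1
  7+3+1 = 3 carry 1
  2+3+1 = 6

0o631715542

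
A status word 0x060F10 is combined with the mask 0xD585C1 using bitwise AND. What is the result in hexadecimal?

AND each hex digit independently (no carries):
  0&D=0, 6&5=4, 0&8=0, F&5=5, 1&C=0, 0&1=0

0x040500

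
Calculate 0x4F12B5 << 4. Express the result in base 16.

0x4F12B50

Shifting left by 4 bits = 1 hex digit: append 1 zero.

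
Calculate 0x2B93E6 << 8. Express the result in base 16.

Shifting left by 8 bits = 2 hex digits: append 2 zeros.

0x2B93E600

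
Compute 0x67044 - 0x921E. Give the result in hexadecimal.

0x5DE26

Subtract column by column in base 16:
  4-E → 6 (borrow)
  4-1-1 → 2
  0-2 → E (borrow)
  7-9-1 → D (borrow)
  6-0-1 → 5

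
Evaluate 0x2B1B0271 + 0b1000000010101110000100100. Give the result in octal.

0o5407057225

0x2B1B0271 = 0o5306601161 in octal.
0b1000000010101110000100100 = 0o100256044 in octal.
Add column by column in base 8, right to left:
  1+4 = 5
  6+4 = 2 carry 1
  1+0+1 = 2
  1+6 = 7
  0+5 = 5
  6+2 = 0 carry 1
  6+0+1 = 7
  0+0 = 0
  3+1 = 4
  5+0 = 5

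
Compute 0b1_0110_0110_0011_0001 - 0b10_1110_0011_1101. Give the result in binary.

0b10011011111110100

Subtract column by column in base 2:
  1-1 → 0
  0-0 → 0
  0-1 → 1 (borrow)
  0-1-1 → 0 (borrow)
  1-1-1 → 1 (borrow)
  1-1-1 → 1 (borrow)
  0-0-1 → 1 (borrow)
  0-0-1 → 1 (borrow)
  0-0-1 → 1 (borrow)
  1-1-1 → 1 (borrow)
  1-1-1 → 1 (borrow)
  0-1-1 → 0 (borrow)
  0-0-1 → 1 (borrow)
  1-1-1 → 1 (borrow)
  1-0-1 → 0
  0-0 → 0
  1-0 → 1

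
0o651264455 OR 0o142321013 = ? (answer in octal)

0o753365457

OR each oct digit independently (no carries):
  6|1=7, 5|4=5, 1|2=3, 2|3=3, 6|2=6, 4|1=5, 4|0=4, 5|1=5, 5|3=7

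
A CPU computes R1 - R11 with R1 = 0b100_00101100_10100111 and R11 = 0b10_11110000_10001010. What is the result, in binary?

0b10011110000011101

Subtract column by column in base 2:
  1-0 → 1
  1-1 → 0
  1-0 → 1
  0-1 → 1 (borrow)
  0-0-1 → 1 (borrow)
  1-0-1 → 0
  0-0 → 0
  1-1 → 0
  0-0 → 0
  0-0 → 0
  1-0 → 1
  1-0 → 1
  0-1 → 1 (borrow)
  1-1-1 → 1 (borrow)
  0-1-1 → 0 (borrow)
  0-1-1 → 0 (borrow)
  0-0-1 → 1 (borrow)
  0-1-1 → 0 (borrow)
  1-0-1 → 0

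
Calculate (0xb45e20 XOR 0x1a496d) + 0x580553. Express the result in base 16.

0x1061ca0

First 0xb45e20 XOR 0x1a496d = 0xae174d.
Add column by column in base 16, right to left:
  d+3 = 0 carry 1
  4+5+1 = a
  7+5 = c
  1+0 = 1
  e+8 = 6 carry 1
  a+5+1 = 0 carry 1
  final carry 1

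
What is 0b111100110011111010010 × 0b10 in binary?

0b1111001100111110100100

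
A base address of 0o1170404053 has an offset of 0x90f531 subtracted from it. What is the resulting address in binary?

0o1170404053 = 0b1001111000100000100000101011 in binary.
0x90f531 = 0b100100001111010100110001 in binary.
Subtract column by column in base 2:
  1-1 → 0
  1-0 → 1
  0-0 → 0
  1-0 → 1
  0-1 → 1 (borrow)
  1-1-1 → 1 (borrow)
  0-0-1 → 1 (borrow)
  0-0-1 → 1 (borrow)
  0-1-1 → 0 (borrow)
  0-0-1 → 1 (borrow)
  0-1-1 → 0 (borrow)
  1-0-1 → 0
  0-1 → 1 (borrow)
  0-1-1 → 0 (borrow)
  0-1-1 → 0 (borrow)
  0-1-1 → 0 (borrow)
  0-0-1 → 1 (borrow)
  1-0-1 → 0
  0-0 → 0
  0-0 → 0
  0-1 → 1 (borrow)
  1-0-1 → 0
  1-0 → 1
  1-1 → 0
  1-0 → 1
  0-0 → 0
  0-0 → 0
  1-0 → 1

0b1001010100010001001011111010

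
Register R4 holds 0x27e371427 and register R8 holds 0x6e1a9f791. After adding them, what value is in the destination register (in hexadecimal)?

Add column by column in base 16, right to left:
  7+1 = 8
  2+9 = b
  4+7 = b
  1+f = 0 carry 1
  7+9+1 = 1 carry 1
  3+a+1 = e
  e+1 = f
  7+e = 5 carry 1
  2+6+1 = 9

0x95fe10bb8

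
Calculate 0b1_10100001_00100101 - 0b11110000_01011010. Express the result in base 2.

Subtract column by column in base 2:
  1-0 → 1
  0-1 → 1 (borrow)
  1-0-1 → 0
  0-1 → 1 (borrow)
  0-1-1 → 0 (borrow)
  1-0-1 → 0
  0-1 → 1 (borrow)
  0-0-1 → 1 (borrow)
  1-0-1 → 0
  0-0 → 0
  0-0 → 0
  0-0 → 0
  0-1 → 1 (borrow)
  1-1-1 → 1 (borrow)
  0-1-1 → 0 (borrow)
  1-1-1 → 1 (borrow)
  1-0-1 → 0

0b1011000011001011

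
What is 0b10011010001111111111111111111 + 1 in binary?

0b10011010010000000000000000000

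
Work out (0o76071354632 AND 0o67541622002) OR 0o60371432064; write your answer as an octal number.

0o76071354632 AND 0o67541622002 = 0o66041200002.
Then OR with 0o60371432064.

0o66371632066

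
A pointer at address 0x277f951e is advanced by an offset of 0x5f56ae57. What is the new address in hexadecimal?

0x86d64375

Add column by column in base 16, right to left:
  e+7 = 5 carry 1
  1+5+1 = 7
  5+e = 3 carry 1
  9+a+1 = 4 carry 1
  f+6+1 = 6 carry 1
  7+5+1 = d
  7+f = 6 carry 1
  2+5+1 = 8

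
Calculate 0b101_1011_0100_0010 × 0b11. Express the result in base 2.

0b10001000111000110

Multiply each base-2 digit by 3, carrying:
  0×3 = 0 → write 0
  1×3 = 3 → write 1 carry 1
  0×3+1 = 1 → write 1
  0×3 = 0 → write 0
  0×3 = 0 → write 0
  0×3 = 0 → write 0
  1×3 = 3 → write 1 carry 1
  0×3+1 = 1 → write 1
  1×3 = 3 → write 1 carry 1
  1×3+1 = 4 → write 0 carry 2
  0×3+2 = 2 → write 0 carry 1
  1×3+1 = 4 → write 0 carry 2
  1×3+2 = 5 → write 1 carry 2
  0×3+2 = 2 → write 0 carry 1
  1×3+1 = 4 → write 0 carry 2
  remaining carry: 10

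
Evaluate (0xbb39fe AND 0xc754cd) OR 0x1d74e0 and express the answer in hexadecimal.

0xbb39fe AND 0xc754cd = 0x8310cc.
Then OR with 0x1d74e0.

0x9f74ec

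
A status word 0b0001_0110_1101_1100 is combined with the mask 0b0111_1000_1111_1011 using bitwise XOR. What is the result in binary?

0b0110111000100111

XOR bit by bit (1 where the bits differ):
  0001011011011100
^ 0111100011111011
= 0110111000100111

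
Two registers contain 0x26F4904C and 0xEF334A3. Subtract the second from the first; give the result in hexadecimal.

0x18015BA9

Subtract column by column in base 16:
  C-3 → 9
  4-A → A (borrow)
  0-4-1 → B (borrow)
  9-3-1 → 5
  4-3 → 1
  F-F → 0
  6-E → 8 (borrow)
  2-0-1 → 1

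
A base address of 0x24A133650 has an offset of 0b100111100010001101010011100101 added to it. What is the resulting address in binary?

0x24A133650 = 0b1001001010000100110011011001010000 in binary.
Add column by column in base 2, right to left:
  0+1 = 1
  0+0 = 0
  0+1 = 1
  0+0 = 0
  1+0 = 1
  0+1 = 1
  1+1 = 0 carry 1
  0+1+1 = 0 carry 1
  0+0+1 = 1
  1+0 = 1
  1+1 = 0 carry 1
  0+0+1 = 1
  1+1 = 0 carry 1
  1+0+1 = 0 carry 1
  0+1+1 = 0 carry 1
  0+1+1 = 0 carry 1
  1+0+1 = 0 carry 1
  1+0+1 = 0 carry 1
  0+0+1 = 1
  0+1 = 1
  1+0 = 1
  0+0 = 0
  0+0 = 0
  0+1 = 1
  0+1 = 1
  1+1 = 0 carry 1
  0+1+1 = 0 carry 1
  1+0+1 = 0 carry 1
  0+0+1 = 1
  0+1 = 1
  1+0 = 1
  0+0 = 0
  0+0 = 0
  1+0 = 1

0b1001110001100111000000101100110101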